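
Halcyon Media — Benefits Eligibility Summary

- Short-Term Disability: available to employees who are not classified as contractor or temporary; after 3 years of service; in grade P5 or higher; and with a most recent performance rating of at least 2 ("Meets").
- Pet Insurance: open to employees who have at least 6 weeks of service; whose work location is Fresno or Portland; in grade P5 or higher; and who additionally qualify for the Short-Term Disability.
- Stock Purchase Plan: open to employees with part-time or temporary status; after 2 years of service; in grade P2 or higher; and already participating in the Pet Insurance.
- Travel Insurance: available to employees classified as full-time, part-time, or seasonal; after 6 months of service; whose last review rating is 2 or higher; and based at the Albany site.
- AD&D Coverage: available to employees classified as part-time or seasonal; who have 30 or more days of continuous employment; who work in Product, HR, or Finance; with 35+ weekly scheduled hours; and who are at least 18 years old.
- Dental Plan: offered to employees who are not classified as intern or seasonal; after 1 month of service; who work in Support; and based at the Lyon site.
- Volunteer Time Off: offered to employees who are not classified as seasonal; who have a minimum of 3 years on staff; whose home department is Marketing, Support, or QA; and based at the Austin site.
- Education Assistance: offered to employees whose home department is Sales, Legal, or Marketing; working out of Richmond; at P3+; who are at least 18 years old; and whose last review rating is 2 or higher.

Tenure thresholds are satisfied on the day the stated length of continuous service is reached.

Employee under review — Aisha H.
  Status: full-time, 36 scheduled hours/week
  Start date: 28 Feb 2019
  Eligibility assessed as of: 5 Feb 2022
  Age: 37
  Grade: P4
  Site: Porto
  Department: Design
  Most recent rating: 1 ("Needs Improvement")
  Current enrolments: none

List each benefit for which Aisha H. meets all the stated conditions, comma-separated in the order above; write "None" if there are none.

Service from 28 Feb 2019 to 5 Feb 2022: 1073 days.
Short-Term Disability — status full-time ✓ (not excluded); service 1073 days < 3 years (≈1095 days) ✗ → not eligible.
Pet Insurance — service 1073 days ≥ 6 weeks (≈42 days) ✓; site Porto ✗ (not Fresno or Portland) → not eligible.
Stock Purchase Plan — status full-time ✗ (requires part-time or temporary) → not eligible.
Travel Insurance — status full-time ✓; service 1073 days ≥ 6 months (≈180 days) ✓; rating 1 < 2 ✗ → not eligible.
AD&D Coverage — status full-time ✗ (requires part-time or seasonal) → not eligible.
Dental Plan — status full-time ✓ (not excluded); service 1073 days ≥ 1 month (≈30 days) ✓; dept Design ✗ → not eligible.
Volunteer Time Off — status full-time ✓ (not excluded); service 1073 days < 3 years (≈1095 days) ✗ → not eligible.
Education Assistance — dept Design ✗ → not eligible.

None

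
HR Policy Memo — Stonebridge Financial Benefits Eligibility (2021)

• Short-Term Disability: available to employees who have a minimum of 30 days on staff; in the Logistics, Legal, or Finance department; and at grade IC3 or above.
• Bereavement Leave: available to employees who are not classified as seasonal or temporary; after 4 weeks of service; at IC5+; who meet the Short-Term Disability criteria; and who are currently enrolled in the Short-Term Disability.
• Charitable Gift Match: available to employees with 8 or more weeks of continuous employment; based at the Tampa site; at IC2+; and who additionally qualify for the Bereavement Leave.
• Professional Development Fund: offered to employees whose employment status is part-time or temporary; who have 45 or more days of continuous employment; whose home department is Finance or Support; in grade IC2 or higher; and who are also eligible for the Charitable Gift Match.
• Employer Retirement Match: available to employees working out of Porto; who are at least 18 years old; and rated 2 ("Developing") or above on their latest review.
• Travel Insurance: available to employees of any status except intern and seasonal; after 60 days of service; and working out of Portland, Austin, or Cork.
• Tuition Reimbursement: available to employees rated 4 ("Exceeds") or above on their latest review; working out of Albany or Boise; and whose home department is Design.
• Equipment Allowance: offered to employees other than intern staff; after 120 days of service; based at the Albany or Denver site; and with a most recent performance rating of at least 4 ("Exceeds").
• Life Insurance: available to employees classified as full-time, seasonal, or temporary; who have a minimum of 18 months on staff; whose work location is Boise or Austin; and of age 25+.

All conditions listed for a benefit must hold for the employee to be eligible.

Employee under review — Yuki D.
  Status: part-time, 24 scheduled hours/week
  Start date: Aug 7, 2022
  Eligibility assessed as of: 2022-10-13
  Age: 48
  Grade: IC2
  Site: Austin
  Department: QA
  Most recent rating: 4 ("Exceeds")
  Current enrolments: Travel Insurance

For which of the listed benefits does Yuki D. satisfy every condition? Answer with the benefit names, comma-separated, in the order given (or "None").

Service from Aug 7, 2022 to 2022-10-13: 67 days.
Short-Term Disability — service 67 days ≥ 30 days ✓; dept QA ✗ → not eligible.
Bereavement Leave — status part-time ✓ (not excluded); service 67 days ≥ 4 weeks (≈28 days) ✓; grade IC2 < IC5 ✗ → not eligible.
Charitable Gift Match — service 67 days ≥ 8 weeks (≈56 days) ✓; site Austin ✗ (not Tampa) → not eligible.
Professional Development Fund — status part-time ✓; service 67 days ≥ 45 days ✓; dept QA ✗ → not eligible.
Employer Retirement Match — site Austin ✗ (not Porto) → not eligible.
Travel Insurance — status part-time ✓ (not excluded); service 67 days ≥ 60 days ✓; site Austin ✓ → eligible.
Tuition Reimbursement — rating 4 ≥ 4 ✓; site Austin ✗ (not Albany or Boise) → not eligible.
Equipment Allowance — status part-time ✓ (not excluded); service 67 days < 120 days ✗ → not eligible.
Life Insurance — status part-time ✗ (requires full-time, seasonal, or temporary) → not eligible.

Travel Insurance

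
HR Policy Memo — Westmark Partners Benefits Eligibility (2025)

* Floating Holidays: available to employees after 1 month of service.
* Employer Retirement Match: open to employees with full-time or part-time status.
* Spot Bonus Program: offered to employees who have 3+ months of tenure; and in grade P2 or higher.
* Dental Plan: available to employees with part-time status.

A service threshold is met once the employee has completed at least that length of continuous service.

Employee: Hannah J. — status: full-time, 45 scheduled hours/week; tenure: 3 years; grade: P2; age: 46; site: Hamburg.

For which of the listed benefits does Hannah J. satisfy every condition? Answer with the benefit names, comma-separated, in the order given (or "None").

Floating Holidays, Employer Retirement Match, Spot Bonus Program

Floating Holidays — service 3 years ≥ 1 month (≈30 days) ✓ → eligible.
Employer Retirement Match — status full-time ✓ → eligible.
Spot Bonus Program — service 3 years ≥ 3 months (≈90 days) ✓; grade P2 ≥ P2 ✓ → eligible.
Dental Plan — status full-time ✗ (requires part-time) → not eligible.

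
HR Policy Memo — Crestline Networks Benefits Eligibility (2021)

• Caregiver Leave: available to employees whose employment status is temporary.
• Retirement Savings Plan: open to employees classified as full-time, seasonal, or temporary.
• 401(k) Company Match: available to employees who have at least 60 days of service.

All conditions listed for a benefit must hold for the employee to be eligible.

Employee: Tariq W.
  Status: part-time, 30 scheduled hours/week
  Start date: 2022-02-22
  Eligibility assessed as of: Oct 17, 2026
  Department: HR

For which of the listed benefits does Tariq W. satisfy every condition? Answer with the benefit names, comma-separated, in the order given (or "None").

Service from 2022-02-22 to Oct 17, 2026: 1698 days.
Caregiver Leave — status part-time ✗ (requires temporary) → not eligible.
Retirement Savings Plan — status part-time ✗ (requires full-time, seasonal, or temporary) → not eligible.
401(k) Company Match — service 1698 days ≥ 60 days ✓ → eligible.

401(k) Company Match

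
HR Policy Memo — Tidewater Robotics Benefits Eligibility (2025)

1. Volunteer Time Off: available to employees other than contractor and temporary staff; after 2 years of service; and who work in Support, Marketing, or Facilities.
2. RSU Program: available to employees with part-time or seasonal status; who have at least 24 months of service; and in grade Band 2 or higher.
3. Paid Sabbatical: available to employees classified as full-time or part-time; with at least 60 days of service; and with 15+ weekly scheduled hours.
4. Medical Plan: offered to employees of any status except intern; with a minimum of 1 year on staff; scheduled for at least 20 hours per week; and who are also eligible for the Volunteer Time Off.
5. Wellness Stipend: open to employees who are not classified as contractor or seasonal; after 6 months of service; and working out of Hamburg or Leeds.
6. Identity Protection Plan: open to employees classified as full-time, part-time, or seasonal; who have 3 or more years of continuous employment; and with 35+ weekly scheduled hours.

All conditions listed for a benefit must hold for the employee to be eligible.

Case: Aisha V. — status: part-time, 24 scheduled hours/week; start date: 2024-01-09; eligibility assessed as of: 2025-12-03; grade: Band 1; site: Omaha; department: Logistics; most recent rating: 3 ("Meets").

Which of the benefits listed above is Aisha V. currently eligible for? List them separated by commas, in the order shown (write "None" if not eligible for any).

Paid Sabbatical

Service from 2024-01-09 to 2025-12-03: 694 days.
Volunteer Time Off — status part-time ✓ (not excluded); service 694 days < 2 years (≈730 days) ✗ → not eligible.
RSU Program — status part-time ✓; service 694 days < 24 months (≈720 days) ✗ → not eligible.
Paid Sabbatical — status part-time ✓; service 694 days ≥ 60 days ✓; 24 hrs/wk ≥ 15 ✓ → eligible.
Medical Plan — status part-time ✓ (not excluded); service 694 days ≥ 1 year (≈365 days) ✓; 24 hrs/wk ≥ 20 ✓; not eligible for Volunteer Time Off ✗ → not eligible.
Wellness Stipend — status part-time ✓ (not excluded); service 694 days ≥ 6 months (≈180 days) ✓; site Omaha ✗ (not Hamburg or Leeds) → not eligible.
Identity Protection Plan — status part-time ✓; service 694 days < 3 years (≈1095 days) ✗ → not eligible.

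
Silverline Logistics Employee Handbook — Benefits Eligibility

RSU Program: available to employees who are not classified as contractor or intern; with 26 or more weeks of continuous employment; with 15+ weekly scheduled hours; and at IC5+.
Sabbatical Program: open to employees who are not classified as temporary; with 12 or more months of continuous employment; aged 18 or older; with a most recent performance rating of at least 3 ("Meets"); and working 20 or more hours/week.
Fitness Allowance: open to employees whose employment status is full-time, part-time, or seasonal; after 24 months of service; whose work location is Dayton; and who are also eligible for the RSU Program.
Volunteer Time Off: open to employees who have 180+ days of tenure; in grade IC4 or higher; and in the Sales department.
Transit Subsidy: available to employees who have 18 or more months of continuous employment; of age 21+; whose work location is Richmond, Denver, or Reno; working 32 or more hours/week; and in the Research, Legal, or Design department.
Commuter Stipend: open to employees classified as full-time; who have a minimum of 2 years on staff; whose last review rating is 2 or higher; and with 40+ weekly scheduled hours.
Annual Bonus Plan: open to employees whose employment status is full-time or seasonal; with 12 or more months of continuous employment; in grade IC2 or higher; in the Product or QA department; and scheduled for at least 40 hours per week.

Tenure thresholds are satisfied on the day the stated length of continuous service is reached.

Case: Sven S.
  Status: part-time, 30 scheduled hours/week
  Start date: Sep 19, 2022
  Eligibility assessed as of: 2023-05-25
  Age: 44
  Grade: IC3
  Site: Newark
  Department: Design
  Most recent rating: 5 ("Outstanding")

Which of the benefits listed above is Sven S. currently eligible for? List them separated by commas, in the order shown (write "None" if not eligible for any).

Service from Sep 19, 2022 to 2023-05-25: 248 days.
RSU Program — status part-time ✓ (not excluded); service 248 days ≥ 26 weeks (≈182 days) ✓; 30 hrs/wk ≥ 15 ✓; grade IC3 < IC5 ✗ → not eligible.
Sabbatical Program — status part-time ✓ (not excluded); service 248 days < 12 months (≈360 days) ✗ → not eligible.
Fitness Allowance — status part-time ✓; service 248 days < 24 months (≈720 days) ✗ → not eligible.
Volunteer Time Off — service 248 days ≥ 180 days ✓; grade IC3 < IC4 ✗ → not eligible.
Transit Subsidy — service 248 days < 18 months (≈540 days) ✗ → not eligible.
Commuter Stipend — status part-time ✗ (requires full-time) → not eligible.
Annual Bonus Plan — status part-time ✗ (requires full-time or seasonal) → not eligible.

None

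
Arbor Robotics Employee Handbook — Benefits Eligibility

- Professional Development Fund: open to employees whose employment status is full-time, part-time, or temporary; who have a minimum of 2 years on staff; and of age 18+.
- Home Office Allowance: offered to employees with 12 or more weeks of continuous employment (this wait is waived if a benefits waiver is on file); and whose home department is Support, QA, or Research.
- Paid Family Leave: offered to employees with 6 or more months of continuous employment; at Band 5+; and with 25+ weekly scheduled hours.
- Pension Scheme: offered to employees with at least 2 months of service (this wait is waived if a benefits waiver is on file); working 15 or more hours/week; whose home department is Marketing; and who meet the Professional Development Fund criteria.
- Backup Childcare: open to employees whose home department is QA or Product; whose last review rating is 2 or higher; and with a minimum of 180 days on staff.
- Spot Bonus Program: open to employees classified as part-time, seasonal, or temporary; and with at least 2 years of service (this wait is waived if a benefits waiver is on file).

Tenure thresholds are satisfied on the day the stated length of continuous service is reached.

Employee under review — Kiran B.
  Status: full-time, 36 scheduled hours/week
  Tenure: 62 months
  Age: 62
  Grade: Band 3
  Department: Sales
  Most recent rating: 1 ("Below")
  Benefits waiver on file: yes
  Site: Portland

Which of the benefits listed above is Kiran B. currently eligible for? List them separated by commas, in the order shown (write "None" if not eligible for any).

Professional Development Fund — status full-time ✓; service 62 months ≥ 2 years (≈730 days) ✓; age 62 ≥ 18 ✓ → eligible.
Home Office Allowance — benefits waiver on file ✓; dept Sales ✗ → not eligible.
Paid Family Leave — service 62 months ≥ 6 months ✓; grade Band 3 < Band 5 ✗ → not eligible.
Pension Scheme — benefits waiver on file ✓; 36 hrs/wk ≥ 15 ✓; dept Sales ✗ → not eligible.
Backup Childcare — dept Sales ✗ → not eligible.
Spot Bonus Program — status full-time ✗ (requires part-time, seasonal, or temporary) → not eligible.

Professional Development Fund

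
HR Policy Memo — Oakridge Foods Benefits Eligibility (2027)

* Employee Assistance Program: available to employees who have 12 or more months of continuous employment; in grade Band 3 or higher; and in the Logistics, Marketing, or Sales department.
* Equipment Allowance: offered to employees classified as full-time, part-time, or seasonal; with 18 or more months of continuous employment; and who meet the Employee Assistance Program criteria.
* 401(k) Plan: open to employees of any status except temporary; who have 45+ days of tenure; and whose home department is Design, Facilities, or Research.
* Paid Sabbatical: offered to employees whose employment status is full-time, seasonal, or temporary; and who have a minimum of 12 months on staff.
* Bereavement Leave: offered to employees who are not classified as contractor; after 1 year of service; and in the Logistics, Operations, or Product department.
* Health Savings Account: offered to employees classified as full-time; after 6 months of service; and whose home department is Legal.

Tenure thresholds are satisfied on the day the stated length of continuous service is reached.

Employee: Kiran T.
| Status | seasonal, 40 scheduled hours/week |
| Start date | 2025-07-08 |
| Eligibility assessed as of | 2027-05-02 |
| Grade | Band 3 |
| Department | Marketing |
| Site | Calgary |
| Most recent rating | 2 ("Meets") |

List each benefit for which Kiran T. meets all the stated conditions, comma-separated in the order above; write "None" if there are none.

Employee Assistance Program, Equipment Allowance, Paid Sabbatical

Service from 2025-07-08 to 2027-05-02: 663 days.
Employee Assistance Program — service 663 days ≥ 12 months (≈360 days) ✓; grade Band 3 ≥ Band 3 ✓; dept Marketing ✓ → eligible.
Equipment Allowance — status seasonal ✓; service 663 days ≥ 18 months (≈540 days) ✓; eligible for Employee Assistance Program ✓ → eligible.
401(k) Plan — status seasonal ✓ (not excluded); service 663 days ≥ 45 days ✓; dept Marketing ✗ → not eligible.
Paid Sabbatical — status seasonal ✓; service 663 days ≥ 12 months (≈360 days) ✓ → eligible.
Bereavement Leave — status seasonal ✓ (not excluded); service 663 days ≥ 1 year (≈365 days) ✓; dept Marketing ✗ → not eligible.
Health Savings Account — status seasonal ✗ (requires full-time) → not eligible.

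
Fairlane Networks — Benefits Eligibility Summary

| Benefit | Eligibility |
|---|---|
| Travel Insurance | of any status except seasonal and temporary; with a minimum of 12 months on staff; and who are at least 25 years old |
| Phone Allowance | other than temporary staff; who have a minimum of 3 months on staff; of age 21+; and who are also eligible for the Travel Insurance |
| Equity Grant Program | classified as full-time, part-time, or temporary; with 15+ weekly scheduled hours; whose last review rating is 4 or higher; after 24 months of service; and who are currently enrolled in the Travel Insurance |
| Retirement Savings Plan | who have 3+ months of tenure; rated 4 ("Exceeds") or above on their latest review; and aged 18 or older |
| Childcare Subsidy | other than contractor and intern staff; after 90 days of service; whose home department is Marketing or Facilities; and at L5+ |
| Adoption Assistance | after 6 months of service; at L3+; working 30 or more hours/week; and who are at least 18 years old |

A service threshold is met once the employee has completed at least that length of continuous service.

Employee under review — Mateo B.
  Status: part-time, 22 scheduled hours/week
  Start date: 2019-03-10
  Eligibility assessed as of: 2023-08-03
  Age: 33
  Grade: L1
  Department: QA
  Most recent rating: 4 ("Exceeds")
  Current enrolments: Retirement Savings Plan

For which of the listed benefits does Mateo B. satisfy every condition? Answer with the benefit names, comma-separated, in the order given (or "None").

Travel Insurance, Phone Allowance, Retirement Savings Plan

Service from 2019-03-10 to 2023-08-03: 1607 days.
Travel Insurance — status part-time ✓ (not excluded); service 1607 days ≥ 12 months (≈360 days) ✓; age 33 ≥ 25 ✓ → eligible.
Phone Allowance — status part-time ✓ (not excluded); service 1607 days ≥ 3 months (≈90 days) ✓; age 33 ≥ 21 ✓; eligible for Travel Insurance ✓ → eligible.
Equity Grant Program — status part-time ✓; 22 hrs/wk ≥ 15 ✓; rating 4 ≥ 4 ✓; service 1607 days ≥ 24 months (≈720 days) ✓; not enrolled in Travel Insurance ✗ → not eligible.
Retirement Savings Plan — service 1607 days ≥ 3 months (≈90 days) ✓; rating 4 ≥ 4 ✓; age 33 ≥ 18 ✓ → eligible.
Childcare Subsidy — status part-time ✓ (not excluded); service 1607 days ≥ 90 days ✓; dept QA ✗ → not eligible.
Adoption Assistance — service 1607 days ≥ 6 months (≈180 days) ✓; grade L1 < L3 ✗ → not eligible.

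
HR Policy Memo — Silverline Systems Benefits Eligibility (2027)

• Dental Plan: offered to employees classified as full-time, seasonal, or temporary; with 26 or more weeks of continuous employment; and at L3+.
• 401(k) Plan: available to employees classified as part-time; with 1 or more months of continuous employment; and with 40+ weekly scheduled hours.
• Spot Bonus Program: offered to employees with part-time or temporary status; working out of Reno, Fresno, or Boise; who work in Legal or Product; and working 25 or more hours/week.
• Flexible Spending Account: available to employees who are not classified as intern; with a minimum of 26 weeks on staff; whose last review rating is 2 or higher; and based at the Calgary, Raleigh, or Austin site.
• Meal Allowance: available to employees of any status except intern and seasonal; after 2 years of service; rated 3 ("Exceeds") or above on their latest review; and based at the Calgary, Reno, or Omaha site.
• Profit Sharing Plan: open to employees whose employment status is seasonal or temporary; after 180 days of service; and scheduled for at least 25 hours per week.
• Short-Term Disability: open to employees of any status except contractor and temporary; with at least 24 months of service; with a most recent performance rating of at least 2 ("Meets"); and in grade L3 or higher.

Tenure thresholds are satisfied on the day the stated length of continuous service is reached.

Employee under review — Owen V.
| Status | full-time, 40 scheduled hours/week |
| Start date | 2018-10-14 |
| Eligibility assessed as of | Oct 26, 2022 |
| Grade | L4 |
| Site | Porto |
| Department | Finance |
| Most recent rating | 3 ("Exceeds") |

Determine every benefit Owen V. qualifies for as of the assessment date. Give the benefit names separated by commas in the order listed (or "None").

Service from 2018-10-14 to Oct 26, 2022: 1473 days.
Dental Plan — status full-time ✓; service 1473 days ≥ 26 weeks (≈182 days) ✓; grade L4 ≥ L3 ✓ → eligible.
401(k) Plan — status full-time ✗ (requires part-time) → not eligible.
Spot Bonus Program — status full-time ✗ (requires part-time or temporary) → not eligible.
Flexible Spending Account — status full-time ✓ (not excluded); service 1473 days ≥ 26 weeks (≈182 days) ✓; rating 3 ≥ 2 ✓; site Porto ✗ (not Calgary, Raleigh, or Austin) → not eligible.
Meal Allowance — status full-time ✓ (not excluded); service 1473 days ≥ 2 years (≈730 days) ✓; rating 3 ≥ 3 ✓; site Porto ✗ (not Calgary, Reno, or Omaha) → not eligible.
Profit Sharing Plan — status full-time ✗ (requires seasonal or temporary) → not eligible.
Short-Term Disability — status full-time ✓ (not excluded); service 1473 days ≥ 24 months (≈720 days) ✓; rating 3 ≥ 2 ✓; grade L4 ≥ L3 ✓ → eligible.

Dental Plan, Short-Term Disability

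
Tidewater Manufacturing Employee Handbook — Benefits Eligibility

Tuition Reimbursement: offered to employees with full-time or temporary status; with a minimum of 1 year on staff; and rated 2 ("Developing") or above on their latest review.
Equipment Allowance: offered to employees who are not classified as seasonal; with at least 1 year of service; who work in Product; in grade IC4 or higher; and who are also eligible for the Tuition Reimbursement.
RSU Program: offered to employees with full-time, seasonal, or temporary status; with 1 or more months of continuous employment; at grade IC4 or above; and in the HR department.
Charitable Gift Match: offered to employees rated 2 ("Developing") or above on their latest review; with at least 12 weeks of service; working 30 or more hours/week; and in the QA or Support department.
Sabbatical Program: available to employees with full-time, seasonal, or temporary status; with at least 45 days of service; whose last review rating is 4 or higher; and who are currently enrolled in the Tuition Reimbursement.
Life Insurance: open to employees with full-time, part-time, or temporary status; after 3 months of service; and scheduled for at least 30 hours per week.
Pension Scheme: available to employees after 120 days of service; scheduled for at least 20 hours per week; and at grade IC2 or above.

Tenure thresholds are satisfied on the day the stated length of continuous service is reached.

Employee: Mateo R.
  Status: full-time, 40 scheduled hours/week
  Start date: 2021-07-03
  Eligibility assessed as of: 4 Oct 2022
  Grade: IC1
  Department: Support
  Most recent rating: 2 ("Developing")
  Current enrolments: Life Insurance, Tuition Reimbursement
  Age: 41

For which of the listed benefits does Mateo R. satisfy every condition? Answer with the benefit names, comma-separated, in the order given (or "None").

Service from 2021-07-03 to 4 Oct 2022: 458 days.
Tuition Reimbursement — status full-time ✓; service 458 days ≥ 1 year (≈365 days) ✓; rating 2 ≥ 2 ✓ → eligible.
Equipment Allowance — status full-time ✓ (not excluded); service 458 days ≥ 1 year (≈365 days) ✓; dept Support ✗ → not eligible.
RSU Program — status full-time ✓; service 458 days ≥ 1 month (≈30 days) ✓; grade IC1 < IC4 ✗ → not eligible.
Charitable Gift Match — rating 2 ≥ 2 ✓; service 458 days ≥ 12 weeks (≈84 days) ✓; 40 hrs/wk ≥ 30 ✓; dept Support ✓ → eligible.
Sabbatical Program — status full-time ✓; service 458 days ≥ 45 days ✓; rating 2 < 4 ✗ → not eligible.
Life Insurance — status full-time ✓; service 458 days ≥ 3 months (≈90 days) ✓; 40 hrs/wk ≥ 30 ✓ → eligible.
Pension Scheme — service 458 days ≥ 120 days ✓; 40 hrs/wk ≥ 20 ✓; grade IC1 < IC2 ✗ → not eligible.

Tuition Reimbursement, Charitable Gift Match, Life Insurance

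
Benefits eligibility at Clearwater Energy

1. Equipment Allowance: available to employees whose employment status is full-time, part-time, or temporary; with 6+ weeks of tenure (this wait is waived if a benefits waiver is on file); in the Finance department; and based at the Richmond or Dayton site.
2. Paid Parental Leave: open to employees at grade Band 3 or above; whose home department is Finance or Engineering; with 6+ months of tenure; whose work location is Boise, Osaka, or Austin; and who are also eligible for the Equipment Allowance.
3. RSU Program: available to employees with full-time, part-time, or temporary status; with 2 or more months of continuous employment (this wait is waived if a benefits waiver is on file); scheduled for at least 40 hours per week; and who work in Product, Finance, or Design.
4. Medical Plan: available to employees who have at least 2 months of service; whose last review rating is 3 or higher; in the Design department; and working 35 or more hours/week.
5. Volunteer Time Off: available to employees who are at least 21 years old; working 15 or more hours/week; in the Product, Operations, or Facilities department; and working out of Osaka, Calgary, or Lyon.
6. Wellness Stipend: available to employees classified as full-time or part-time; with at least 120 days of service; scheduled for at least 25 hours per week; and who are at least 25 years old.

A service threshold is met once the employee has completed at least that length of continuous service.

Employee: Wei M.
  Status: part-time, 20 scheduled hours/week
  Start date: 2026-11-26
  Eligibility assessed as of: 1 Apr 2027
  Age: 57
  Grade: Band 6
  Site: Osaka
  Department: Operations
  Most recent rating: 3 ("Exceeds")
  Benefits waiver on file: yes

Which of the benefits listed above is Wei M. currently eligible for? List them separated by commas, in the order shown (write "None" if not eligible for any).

Volunteer Time Off

Service from 2026-11-26 to 1 Apr 2027: 126 days.
Equipment Allowance — status part-time ✓; benefits waiver on file ✓; dept Operations ✗ → not eligible.
Paid Parental Leave — grade Band 6 ≥ Band 3 ✓; dept Operations ✗ → not eligible.
RSU Program — status part-time ✓; benefits waiver on file ✓; 20 hrs/wk < 40 ✗ → not eligible.
Medical Plan — service 126 days ≥ 2 months (≈60 days) ✓; rating 3 ≥ 3 ✓; dept Operations ✗ → not eligible.
Volunteer Time Off — age 57 ≥ 21 ✓; 20 hrs/wk ≥ 15 ✓; dept Operations ✓; site Osaka ✓ → eligible.
Wellness Stipend — status part-time ✓; service 126 days ≥ 120 days ✓; 20 hrs/wk < 25 ✗ → not eligible.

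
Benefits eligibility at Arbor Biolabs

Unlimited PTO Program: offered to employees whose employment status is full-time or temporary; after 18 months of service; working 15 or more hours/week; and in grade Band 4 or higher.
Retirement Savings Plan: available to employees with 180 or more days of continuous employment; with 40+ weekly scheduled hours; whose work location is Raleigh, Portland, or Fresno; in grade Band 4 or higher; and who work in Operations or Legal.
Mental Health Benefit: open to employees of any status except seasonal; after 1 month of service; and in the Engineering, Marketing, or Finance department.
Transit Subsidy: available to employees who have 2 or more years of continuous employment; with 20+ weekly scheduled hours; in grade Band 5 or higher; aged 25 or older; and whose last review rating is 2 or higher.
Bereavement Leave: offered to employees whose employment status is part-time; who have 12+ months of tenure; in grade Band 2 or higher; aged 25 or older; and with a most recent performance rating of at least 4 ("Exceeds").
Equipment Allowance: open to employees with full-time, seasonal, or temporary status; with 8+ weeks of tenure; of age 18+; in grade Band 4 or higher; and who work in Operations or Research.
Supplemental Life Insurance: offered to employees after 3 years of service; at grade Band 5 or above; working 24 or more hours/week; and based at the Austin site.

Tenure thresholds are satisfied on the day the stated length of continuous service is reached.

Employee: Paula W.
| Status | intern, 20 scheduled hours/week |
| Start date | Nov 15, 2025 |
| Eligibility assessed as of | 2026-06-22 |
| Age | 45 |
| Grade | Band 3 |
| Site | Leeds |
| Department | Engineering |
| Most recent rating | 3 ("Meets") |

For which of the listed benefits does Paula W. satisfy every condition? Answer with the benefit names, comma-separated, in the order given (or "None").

Mental Health Benefit

Service from Nov 15, 2025 to 2026-06-22: 219 days.
Unlimited PTO Program — status intern ✗ (requires full-time or temporary) → not eligible.
Retirement Savings Plan — service 219 days ≥ 180 days ✓; 20 hrs/wk < 40 ✗ → not eligible.
Mental Health Benefit — status intern ✓ (not excluded); service 219 days ≥ 1 month (≈30 days) ✓; dept Engineering ✓ → eligible.
Transit Subsidy — service 219 days < 2 years (≈730 days) ✗ → not eligible.
Bereavement Leave — status intern ✗ (requires part-time) → not eligible.
Equipment Allowance — status intern ✗ (requires full-time, seasonal, or temporary) → not eligible.
Supplemental Life Insurance — service 219 days < 3 years (≈1095 days) ✗ → not eligible.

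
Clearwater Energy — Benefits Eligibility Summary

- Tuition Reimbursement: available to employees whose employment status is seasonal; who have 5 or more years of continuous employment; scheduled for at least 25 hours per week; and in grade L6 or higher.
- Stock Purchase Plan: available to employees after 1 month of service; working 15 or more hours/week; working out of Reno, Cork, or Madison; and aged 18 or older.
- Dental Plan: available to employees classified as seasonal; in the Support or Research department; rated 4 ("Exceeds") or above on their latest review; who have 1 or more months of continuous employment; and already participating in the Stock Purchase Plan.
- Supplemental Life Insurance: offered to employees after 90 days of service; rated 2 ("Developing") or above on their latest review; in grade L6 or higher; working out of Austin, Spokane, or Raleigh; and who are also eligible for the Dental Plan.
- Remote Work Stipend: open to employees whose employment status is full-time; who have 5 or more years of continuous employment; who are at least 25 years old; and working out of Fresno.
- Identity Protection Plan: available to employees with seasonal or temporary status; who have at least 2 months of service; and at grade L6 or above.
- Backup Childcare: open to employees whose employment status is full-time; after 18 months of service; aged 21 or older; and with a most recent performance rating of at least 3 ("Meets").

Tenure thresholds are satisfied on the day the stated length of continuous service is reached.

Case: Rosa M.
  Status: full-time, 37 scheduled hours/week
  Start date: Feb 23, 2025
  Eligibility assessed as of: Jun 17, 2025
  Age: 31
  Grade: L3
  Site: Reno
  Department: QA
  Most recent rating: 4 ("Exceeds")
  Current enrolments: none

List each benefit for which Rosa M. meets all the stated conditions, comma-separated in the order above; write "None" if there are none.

Stock Purchase Plan

Service from Feb 23, 2025 to Jun 17, 2025: 114 days.
Tuition Reimbursement — status full-time ✗ (requires seasonal) → not eligible.
Stock Purchase Plan — service 114 days ≥ 1 month (≈30 days) ✓; 37 hrs/wk ≥ 15 ✓; site Reno ✓; age 31 ≥ 18 ✓ → eligible.
Dental Plan — status full-time ✗ (requires seasonal) → not eligible.
Supplemental Life Insurance — service 114 days ≥ 90 days ✓; rating 4 ≥ 2 ✓; grade L3 < L6 ✗ → not eligible.
Remote Work Stipend — status full-time ✓; service 114 days < 5 years (≈1825 days) ✗ → not eligible.
Identity Protection Plan — status full-time ✗ (requires seasonal or temporary) → not eligible.
Backup Childcare — status full-time ✓; service 114 days < 18 months (≈540 days) ✗ → not eligible.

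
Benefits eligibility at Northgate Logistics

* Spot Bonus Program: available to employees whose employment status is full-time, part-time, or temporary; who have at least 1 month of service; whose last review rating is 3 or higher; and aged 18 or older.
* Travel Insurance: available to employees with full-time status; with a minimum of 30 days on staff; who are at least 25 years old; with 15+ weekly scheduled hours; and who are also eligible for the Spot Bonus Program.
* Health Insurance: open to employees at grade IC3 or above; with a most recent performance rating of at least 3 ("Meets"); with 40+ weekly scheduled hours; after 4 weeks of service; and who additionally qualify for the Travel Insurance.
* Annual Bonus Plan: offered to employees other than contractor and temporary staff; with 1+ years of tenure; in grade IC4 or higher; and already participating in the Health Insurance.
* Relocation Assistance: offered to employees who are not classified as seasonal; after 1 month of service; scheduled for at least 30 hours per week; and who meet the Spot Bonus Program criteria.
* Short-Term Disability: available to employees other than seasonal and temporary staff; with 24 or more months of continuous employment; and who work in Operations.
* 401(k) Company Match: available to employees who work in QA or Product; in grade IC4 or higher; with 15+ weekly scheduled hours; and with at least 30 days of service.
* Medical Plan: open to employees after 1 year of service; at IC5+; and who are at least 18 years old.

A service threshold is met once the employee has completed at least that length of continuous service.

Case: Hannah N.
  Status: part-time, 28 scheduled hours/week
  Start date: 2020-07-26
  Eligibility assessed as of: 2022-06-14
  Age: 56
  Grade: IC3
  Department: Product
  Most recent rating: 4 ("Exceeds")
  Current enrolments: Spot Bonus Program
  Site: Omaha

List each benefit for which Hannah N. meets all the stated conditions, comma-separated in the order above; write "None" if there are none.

Service from 2020-07-26 to 2022-06-14: 688 days.
Spot Bonus Program — status part-time ✓; service 688 days ≥ 1 month (≈30 days) ✓; rating 4 ≥ 3 ✓; age 56 ≥ 18 ✓ → eligible.
Travel Insurance — status part-time ✗ (requires full-time) → not eligible.
Health Insurance — grade IC3 ≥ IC3 ✓; rating 4 ≥ 3 ✓; 28 hrs/wk < 40 ✗ → not eligible.
Annual Bonus Plan — status part-time ✓ (not excluded); service 688 days ≥ 1 year (≈365 days) ✓; grade IC3 < IC4 ✗ → not eligible.
Relocation Assistance — status part-time ✓ (not excluded); service 688 days ≥ 1 month (≈30 days) ✓; 28 hrs/wk < 30 ✗ → not eligible.
Short-Term Disability — status part-time ✓ (not excluded); service 688 days < 24 months (≈720 days) ✗ → not eligible.
401(k) Company Match — dept Product ✓; grade IC3 < IC4 ✗ → not eligible.
Medical Plan — service 688 days ≥ 1 year (≈365 days) ✓; grade IC3 < IC5 ✗ → not eligible.

Spot Bonus Program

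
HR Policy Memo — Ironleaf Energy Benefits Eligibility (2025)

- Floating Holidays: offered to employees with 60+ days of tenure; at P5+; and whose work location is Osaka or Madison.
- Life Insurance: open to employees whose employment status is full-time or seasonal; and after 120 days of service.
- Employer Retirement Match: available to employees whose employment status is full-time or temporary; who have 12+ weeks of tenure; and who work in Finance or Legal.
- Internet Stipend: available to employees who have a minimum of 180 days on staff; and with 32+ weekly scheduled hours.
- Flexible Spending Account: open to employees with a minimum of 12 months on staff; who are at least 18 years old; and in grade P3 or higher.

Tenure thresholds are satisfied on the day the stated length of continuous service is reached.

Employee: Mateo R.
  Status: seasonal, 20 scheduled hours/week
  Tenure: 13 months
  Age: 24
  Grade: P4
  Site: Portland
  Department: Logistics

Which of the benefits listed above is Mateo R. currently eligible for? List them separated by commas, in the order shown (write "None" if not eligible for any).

Floating Holidays — service 13 months ≥ 60 days ✓; grade P4 < P5 ✗ → not eligible.
Life Insurance — status seasonal ✓; service 13 months ≥ 120 days ✓ → eligible.
Employer Retirement Match — status seasonal ✗ (requires full-time or temporary) → not eligible.
Internet Stipend — service 13 months ≥ 180 days ✓; 20 hrs/wk < 32 ✗ → not eligible.
Flexible Spending Account — service 13 months ≥ 12 months ✓; age 24 ≥ 18 ✓; grade P4 ≥ P3 ✓ → eligible.

Life Insurance, Flexible Spending Account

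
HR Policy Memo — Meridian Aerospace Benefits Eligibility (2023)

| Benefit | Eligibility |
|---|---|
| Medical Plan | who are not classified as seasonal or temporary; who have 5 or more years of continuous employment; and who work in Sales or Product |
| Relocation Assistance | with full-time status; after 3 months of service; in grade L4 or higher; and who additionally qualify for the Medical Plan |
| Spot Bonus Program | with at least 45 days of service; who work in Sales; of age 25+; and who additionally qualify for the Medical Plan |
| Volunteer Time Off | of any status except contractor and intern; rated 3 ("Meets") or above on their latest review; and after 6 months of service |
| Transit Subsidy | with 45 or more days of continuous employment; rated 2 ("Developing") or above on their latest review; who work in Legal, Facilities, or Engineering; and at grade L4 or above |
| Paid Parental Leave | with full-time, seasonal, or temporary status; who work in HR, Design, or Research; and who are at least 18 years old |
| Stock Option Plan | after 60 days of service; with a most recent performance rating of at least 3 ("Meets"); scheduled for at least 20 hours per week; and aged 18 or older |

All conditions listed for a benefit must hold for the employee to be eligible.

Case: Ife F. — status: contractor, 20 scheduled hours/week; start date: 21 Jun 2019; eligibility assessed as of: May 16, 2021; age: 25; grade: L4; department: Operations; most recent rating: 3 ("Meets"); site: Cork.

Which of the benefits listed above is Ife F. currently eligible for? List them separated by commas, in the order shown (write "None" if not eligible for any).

Service from 21 Jun 2019 to May 16, 2021: 695 days.
Medical Plan — status contractor ✓ (not excluded); service 695 days < 5 years (≈1825 days) ✗ → not eligible.
Relocation Assistance — status contractor ✗ (requires full-time) → not eligible.
Spot Bonus Program — service 695 days ≥ 45 days ✓; dept Operations ✗ → not eligible.
Volunteer Time Off — status contractor ✗ (excluded) → not eligible.
Transit Subsidy — service 695 days ≥ 45 days ✓; rating 3 ≥ 2 ✓; dept Operations ✗ → not eligible.
Paid Parental Leave — status contractor ✗ (requires full-time, seasonal, or temporary) → not eligible.
Stock Option Plan — service 695 days ≥ 60 days ✓; rating 3 ≥ 3 ✓; 20 hrs/wk ≥ 20 ✓; age 25 ≥ 18 ✓ → eligible.

Stock Option Plan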